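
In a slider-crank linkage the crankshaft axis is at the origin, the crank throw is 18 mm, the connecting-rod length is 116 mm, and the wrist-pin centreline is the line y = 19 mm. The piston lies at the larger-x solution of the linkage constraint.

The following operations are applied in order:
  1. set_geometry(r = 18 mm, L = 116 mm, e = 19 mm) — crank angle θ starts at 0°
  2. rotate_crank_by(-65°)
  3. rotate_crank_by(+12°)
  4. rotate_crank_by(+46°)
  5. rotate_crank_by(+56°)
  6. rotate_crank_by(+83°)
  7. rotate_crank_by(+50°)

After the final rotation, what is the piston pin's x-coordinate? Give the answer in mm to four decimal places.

set_geometry: r = 18 mm, L = 116 mm, e = 19 mm; θ ← 0°
rotate_crank_by(-65°): θ ← 0° -65° = -65°
rotate_crank_by(+12°): θ ← -65° +12° = -53°
rotate_crank_by(+46°): θ ← -53° +46° = -7°
rotate_crank_by(+56°): θ ← -7° +56° = 49°
rotate_crank_by(+83°): θ ← 49° +83° = 132°
rotate_crank_by(+50°): θ ← 132° +50° = 182°
crank pin P = (r cos θ, r sin θ) = (-17.989035, -0.628191)
h = r sin θ − e = -0.628191 − 19 = -19.628191
x = r cos θ + √(L² − h²) = -17.989035 + √(13456.0 − 385.2659) = -17.989035 + 114.327311 = 96.338276

96.3383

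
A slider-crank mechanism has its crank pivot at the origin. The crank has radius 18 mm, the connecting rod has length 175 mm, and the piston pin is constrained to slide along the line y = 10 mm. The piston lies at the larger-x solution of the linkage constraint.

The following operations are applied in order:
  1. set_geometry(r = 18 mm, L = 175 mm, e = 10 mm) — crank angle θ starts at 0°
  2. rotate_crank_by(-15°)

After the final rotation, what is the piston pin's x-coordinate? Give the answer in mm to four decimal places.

set_geometry: r = 18 mm, L = 175 mm, e = 10 mm; θ ← 0°
rotate_crank_by(-15°): θ ← 0° -15° = -15°
crank pin P = (r cos θ, r sin θ) = (17.386665, -4.658743)
h = r sin θ − e = -4.658743 − 10 = -14.658743
x = r cos θ + √(L² − h²) = 17.386665 + √(30625.0 − 214.8787) = 17.386665 + 174.384980 = 191.771645

191.7716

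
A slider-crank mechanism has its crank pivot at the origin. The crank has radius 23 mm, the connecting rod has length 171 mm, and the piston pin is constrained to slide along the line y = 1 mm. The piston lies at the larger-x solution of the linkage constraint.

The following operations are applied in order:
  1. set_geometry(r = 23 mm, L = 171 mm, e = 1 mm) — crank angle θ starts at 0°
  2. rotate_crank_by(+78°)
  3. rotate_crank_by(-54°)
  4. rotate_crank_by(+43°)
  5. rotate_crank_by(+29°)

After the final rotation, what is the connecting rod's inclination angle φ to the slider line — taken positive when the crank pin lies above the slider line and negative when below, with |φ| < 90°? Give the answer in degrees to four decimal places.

set_geometry: r = 23 mm, L = 171 mm, e = 1 mm; θ ← 0°
rotate_crank_by(+78°): θ ← 0° +78° = 78°
rotate_crank_by(-54°): θ ← 78° -54° = 24°
rotate_crank_by(+43°): θ ← 24° +43° = 67°
rotate_crank_by(+29°): θ ← 67° +29° = 96°
crank pin P = (r cos θ, r sin θ) = (-2.404155, 22.874004)
h = r sin θ − e = 22.874004 − 1 = 21.874004
sin φ = h / L = 21.874004 / 171 = 0.12791815
φ = arcsin(0.12791815) = 7.349307°

7.3493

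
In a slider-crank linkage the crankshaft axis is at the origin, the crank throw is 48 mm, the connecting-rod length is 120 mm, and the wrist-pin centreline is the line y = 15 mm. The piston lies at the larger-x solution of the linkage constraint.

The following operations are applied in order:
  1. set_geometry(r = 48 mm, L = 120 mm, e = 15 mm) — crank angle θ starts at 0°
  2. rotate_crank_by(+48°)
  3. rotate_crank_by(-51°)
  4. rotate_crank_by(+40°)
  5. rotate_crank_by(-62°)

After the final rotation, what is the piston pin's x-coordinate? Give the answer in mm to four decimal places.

set_geometry: r = 48 mm, L = 120 mm, e = 15 mm; θ ← 0°
rotate_crank_by(+48°): θ ← 0° +48° = 48°
rotate_crank_by(-51°): θ ← 48° -51° = -3°
rotate_crank_by(+40°): θ ← -3° +40° = 37°
rotate_crank_by(-62°): θ ← 37° -62° = -25°
crank pin P = (r cos θ, r sin θ) = (43.502774, -20.285677)
h = r sin θ − e = -20.285677 − 15 = -35.285677
x = r cos θ + √(L² − h²) = 43.502774 + √(14400.0 − 1245.0790) = 43.502774 + 114.694904 = 158.197678

158.1977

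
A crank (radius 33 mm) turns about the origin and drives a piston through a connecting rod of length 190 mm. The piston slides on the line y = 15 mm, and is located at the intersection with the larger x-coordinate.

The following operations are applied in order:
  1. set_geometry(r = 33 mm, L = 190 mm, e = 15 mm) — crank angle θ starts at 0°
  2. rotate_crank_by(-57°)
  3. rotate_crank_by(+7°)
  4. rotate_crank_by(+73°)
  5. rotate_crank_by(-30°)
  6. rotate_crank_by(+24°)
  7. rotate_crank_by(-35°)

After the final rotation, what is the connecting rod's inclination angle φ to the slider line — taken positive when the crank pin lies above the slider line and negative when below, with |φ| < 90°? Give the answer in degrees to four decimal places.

set_geometry: r = 33 mm, L = 190 mm, e = 15 mm; θ ← 0°
rotate_crank_by(-57°): θ ← 0° -57° = -57°
rotate_crank_by(+7°): θ ← -57° +7° = -50°
rotate_crank_by(+73°): θ ← -50° +73° = 23°
rotate_crank_by(-30°): θ ← 23° -30° = -7°
rotate_crank_by(+24°): θ ← -7° +24° = 17°
rotate_crank_by(-35°): θ ← 17° -35° = -18°
crank pin P = (r cos θ, r sin θ) = (31.384865, -10.197561)
h = r sin θ − e = -10.197561 − 15 = -25.197561
sin φ = h / L = -25.197561 / 190 = -0.13261874
φ = arcsin(-0.13261874) = -7.620946°

-7.6209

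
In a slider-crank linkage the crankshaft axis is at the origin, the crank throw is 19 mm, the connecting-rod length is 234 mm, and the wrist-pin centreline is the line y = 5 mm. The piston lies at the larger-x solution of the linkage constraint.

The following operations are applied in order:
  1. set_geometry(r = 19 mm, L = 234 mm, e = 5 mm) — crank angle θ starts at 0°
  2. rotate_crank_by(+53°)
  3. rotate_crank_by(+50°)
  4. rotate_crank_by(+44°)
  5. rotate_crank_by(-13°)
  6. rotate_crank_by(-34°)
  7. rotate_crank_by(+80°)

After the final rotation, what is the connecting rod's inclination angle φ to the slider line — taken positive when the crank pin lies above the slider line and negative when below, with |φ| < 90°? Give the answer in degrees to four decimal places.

set_geometry: r = 19 mm, L = 234 mm, e = 5 mm; θ ← 0°
rotate_crank_by(+53°): θ ← 0° +53° = 53°
rotate_crank_by(+50°): θ ← 53° +50° = 103°
rotate_crank_by(+44°): θ ← 103° +44° = 147°
rotate_crank_by(-13°): θ ← 147° -13° = 134°
rotate_crank_by(-34°): θ ← 134° -34° = 100°
rotate_crank_by(+80°): θ ← 100° +80° = 180°
crank pin P = (r cos θ, r sin θ) = (-19.000000, 0.000000)
h = r sin θ − e = 0.000000 − 5 = -5.000000
sin φ = h / L = -5.000000 / 234 = -0.02136752
φ = arcsin(-0.02136752) = -1.224362°

-1.2244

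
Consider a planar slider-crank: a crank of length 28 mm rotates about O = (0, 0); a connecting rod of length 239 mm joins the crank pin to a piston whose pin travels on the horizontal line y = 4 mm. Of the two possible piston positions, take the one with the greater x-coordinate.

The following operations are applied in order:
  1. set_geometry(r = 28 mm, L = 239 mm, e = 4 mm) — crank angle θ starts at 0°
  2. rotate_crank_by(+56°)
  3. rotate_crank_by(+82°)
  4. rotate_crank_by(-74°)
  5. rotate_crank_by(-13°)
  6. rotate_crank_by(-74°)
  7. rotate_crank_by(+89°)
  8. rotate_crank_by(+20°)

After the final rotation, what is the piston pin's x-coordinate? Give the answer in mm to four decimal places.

239.7520

set_geometry: r = 28 mm, L = 239 mm, e = 4 mm; θ ← 0°
rotate_crank_by(+56°): θ ← 0° +56° = 56°
rotate_crank_by(+82°): θ ← 56° +82° = 138°
rotate_crank_by(-74°): θ ← 138° -74° = 64°
rotate_crank_by(-13°): θ ← 64° -13° = 51°
rotate_crank_by(-74°): θ ← 51° -74° = -23°
rotate_crank_by(+89°): θ ← -23° +89° = 66°
rotate_crank_by(+20°): θ ← 66° +20° = 86°
crank pin P = (r cos θ, r sin θ) = (1.953181, 27.931793)
h = r sin θ − e = 27.931793 − 4 = 23.931793
x = r cos θ + √(L² − h²) = 1.953181 + √(57121.0 − 572.7307) = 1.953181 + 237.798800 = 239.751981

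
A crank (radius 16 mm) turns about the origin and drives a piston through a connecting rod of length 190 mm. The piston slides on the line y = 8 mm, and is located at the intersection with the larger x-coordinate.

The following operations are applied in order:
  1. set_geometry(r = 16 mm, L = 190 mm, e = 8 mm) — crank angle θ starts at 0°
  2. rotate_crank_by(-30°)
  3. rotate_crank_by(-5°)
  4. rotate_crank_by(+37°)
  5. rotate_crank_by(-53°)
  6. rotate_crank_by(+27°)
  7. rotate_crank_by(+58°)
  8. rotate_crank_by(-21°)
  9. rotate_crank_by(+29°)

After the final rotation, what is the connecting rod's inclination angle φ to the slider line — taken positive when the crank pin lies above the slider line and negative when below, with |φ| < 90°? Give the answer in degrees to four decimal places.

0.8161

set_geometry: r = 16 mm, L = 190 mm, e = 8 mm; θ ← 0°
rotate_crank_by(-30°): θ ← 0° -30° = -30°
rotate_crank_by(-5°): θ ← -30° -5° = -35°
rotate_crank_by(+37°): θ ← -35° +37° = 2°
rotate_crank_by(-53°): θ ← 2° -53° = -51°
rotate_crank_by(+27°): θ ← -51° +27° = -24°
rotate_crank_by(+58°): θ ← -24° +58° = 34°
rotate_crank_by(-21°): θ ← 34° -21° = 13°
rotate_crank_by(+29°): θ ← 13° +29° = 42°
crank pin P = (r cos θ, r sin θ) = (11.890317, 10.706090)
h = r sin θ − e = 10.706090 − 8 = 2.706090
sin φ = h / L = 2.706090 / 190 = 0.01424258
φ = arcsin(0.01424258) = 0.816067°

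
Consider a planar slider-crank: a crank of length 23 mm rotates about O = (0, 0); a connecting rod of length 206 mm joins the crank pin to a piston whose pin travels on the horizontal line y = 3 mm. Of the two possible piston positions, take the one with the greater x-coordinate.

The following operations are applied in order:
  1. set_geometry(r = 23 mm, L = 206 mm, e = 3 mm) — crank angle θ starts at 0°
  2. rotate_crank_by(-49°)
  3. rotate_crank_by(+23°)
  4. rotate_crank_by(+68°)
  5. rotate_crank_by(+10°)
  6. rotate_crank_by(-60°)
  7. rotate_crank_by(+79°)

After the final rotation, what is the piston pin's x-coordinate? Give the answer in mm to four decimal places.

set_geometry: r = 23 mm, L = 206 mm, e = 3 mm; θ ← 0°
rotate_crank_by(-49°): θ ← 0° -49° = -49°
rotate_crank_by(+23°): θ ← -49° +23° = -26°
rotate_crank_by(+68°): θ ← -26° +68° = 42°
rotate_crank_by(+10°): θ ← 42° +10° = 52°
rotate_crank_by(-60°): θ ← 52° -60° = -8°
rotate_crank_by(+79°): θ ← -8° +79° = 71°
crank pin P = (r cos θ, r sin θ) = (7.488068, 21.746927)
h = r sin θ − e = 21.746927 − 3 = 18.746927
x = r cos θ + √(L² − h²) = 7.488068 + √(42436.0 − 351.4473) = 7.488068 + 205.145199 = 212.633267

212.6333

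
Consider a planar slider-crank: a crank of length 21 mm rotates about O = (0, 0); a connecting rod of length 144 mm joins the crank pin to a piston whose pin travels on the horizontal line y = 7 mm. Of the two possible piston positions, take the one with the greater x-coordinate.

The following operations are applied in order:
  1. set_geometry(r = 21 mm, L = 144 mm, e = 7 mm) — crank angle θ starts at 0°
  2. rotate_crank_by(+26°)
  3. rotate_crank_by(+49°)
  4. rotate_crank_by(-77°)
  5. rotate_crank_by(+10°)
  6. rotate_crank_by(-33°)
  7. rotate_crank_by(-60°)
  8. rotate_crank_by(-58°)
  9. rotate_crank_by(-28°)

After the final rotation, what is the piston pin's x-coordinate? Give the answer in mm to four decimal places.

122.8908

set_geometry: r = 21 mm, L = 144 mm, e = 7 mm; θ ← 0°
rotate_crank_by(+26°): θ ← 0° +26° = 26°
rotate_crank_by(+49°): θ ← 26° +49° = 75°
rotate_crank_by(-77°): θ ← 75° -77° = -2°
rotate_crank_by(+10°): θ ← -2° +10° = 8°
rotate_crank_by(-33°): θ ← 8° -33° = -25°
rotate_crank_by(-60°): θ ← -25° -60° = -85°
rotate_crank_by(-58°): θ ← -85° -58° = -143°
rotate_crank_by(-28°): θ ← -143° -28° = -171°
crank pin P = (r cos θ, r sin θ) = (-20.741455, -3.285124)
h = r sin θ − e = -3.285124 − 7 = -10.285124
x = r cos θ + √(L² − h²) = -20.741455 + √(20736.0 − 105.7838) = -20.741455 + 143.632226 = 122.890770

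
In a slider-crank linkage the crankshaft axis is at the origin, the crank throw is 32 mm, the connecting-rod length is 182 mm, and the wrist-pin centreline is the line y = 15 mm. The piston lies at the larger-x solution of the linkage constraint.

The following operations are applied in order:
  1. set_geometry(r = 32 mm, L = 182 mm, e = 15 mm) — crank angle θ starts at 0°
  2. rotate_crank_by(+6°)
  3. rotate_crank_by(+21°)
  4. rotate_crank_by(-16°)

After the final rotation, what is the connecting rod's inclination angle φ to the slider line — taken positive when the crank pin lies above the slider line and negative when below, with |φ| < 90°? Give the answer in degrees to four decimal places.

-2.8011

set_geometry: r = 32 mm, L = 182 mm, e = 15 mm; θ ← 0°
rotate_crank_by(+6°): θ ← 0° +6° = 6°
rotate_crank_by(+21°): θ ← 6° +21° = 27°
rotate_crank_by(-16°): θ ← 27° -16° = 11°
crank pin P = (r cos θ, r sin θ) = (31.412070, 6.105888)
h = r sin θ − e = 6.105888 − 15 = -8.894112
sin φ = h / L = -8.894112 / 182 = -0.04886875
φ = arcsin(-0.04886875) = -2.801089°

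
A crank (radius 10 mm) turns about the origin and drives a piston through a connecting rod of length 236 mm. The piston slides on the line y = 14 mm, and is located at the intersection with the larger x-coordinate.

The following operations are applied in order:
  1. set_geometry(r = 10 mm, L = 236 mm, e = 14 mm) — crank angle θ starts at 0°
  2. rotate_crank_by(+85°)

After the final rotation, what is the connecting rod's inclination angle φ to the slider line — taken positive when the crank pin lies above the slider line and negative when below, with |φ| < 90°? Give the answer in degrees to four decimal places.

-0.9804

set_geometry: r = 10 mm, L = 236 mm, e = 14 mm; θ ← 0°
rotate_crank_by(+85°): θ ← 0° +85° = 85°
crank pin P = (r cos θ, r sin θ) = (0.871557, 9.961947)
h = r sin θ − e = 9.961947 − 14 = -4.038053
sin φ = h / L = -4.038053 / 236 = -0.01711039
φ = arcsin(-0.01711039) = -0.980401°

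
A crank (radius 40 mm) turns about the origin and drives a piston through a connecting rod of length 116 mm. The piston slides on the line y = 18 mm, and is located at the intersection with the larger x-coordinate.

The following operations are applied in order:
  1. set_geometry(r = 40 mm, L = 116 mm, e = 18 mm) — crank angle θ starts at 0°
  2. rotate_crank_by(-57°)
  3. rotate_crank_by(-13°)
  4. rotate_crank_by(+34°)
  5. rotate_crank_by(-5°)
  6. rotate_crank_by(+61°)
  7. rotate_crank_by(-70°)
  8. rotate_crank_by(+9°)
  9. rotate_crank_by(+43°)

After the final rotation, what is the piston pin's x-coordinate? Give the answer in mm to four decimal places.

154.7811

set_geometry: r = 40 mm, L = 116 mm, e = 18 mm; θ ← 0°
rotate_crank_by(-57°): θ ← 0° -57° = -57°
rotate_crank_by(-13°): θ ← -57° -13° = -70°
rotate_crank_by(+34°): θ ← -70° +34° = -36°
rotate_crank_by(-5°): θ ← -36° -5° = -41°
rotate_crank_by(+61°): θ ← -41° +61° = 20°
rotate_crank_by(-70°): θ ← 20° -70° = -50°
rotate_crank_by(+9°): θ ← -50° +9° = -41°
rotate_crank_by(+43°): θ ← -41° +43° = 2°
crank pin P = (r cos θ, r sin θ) = (39.975633, 1.395980)
h = r sin θ − e = 1.395980 − 18 = -16.604020
x = r cos θ + √(L² − h²) = 39.975633 + √(13456.0 − 275.6935) = 39.975633 + 114.805516 = 154.781149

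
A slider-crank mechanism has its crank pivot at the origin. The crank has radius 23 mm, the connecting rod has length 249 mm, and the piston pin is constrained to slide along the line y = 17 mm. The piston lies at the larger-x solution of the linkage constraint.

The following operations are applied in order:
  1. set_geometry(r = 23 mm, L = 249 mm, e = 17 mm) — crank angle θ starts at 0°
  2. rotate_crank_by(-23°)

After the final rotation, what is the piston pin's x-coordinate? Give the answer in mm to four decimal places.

set_geometry: r = 23 mm, L = 249 mm, e = 17 mm; θ ← 0°
rotate_crank_by(-23°): θ ← 0° -23° = -23°
crank pin P = (r cos θ, r sin θ) = (21.171612, -8.986816)
h = r sin θ − e = -8.986816 − 17 = -25.986816
x = r cos θ + √(L² − h²) = 21.171612 + √(62001.0 − 675.3146) = 21.171612 + 247.640234 = 268.811845

268.8118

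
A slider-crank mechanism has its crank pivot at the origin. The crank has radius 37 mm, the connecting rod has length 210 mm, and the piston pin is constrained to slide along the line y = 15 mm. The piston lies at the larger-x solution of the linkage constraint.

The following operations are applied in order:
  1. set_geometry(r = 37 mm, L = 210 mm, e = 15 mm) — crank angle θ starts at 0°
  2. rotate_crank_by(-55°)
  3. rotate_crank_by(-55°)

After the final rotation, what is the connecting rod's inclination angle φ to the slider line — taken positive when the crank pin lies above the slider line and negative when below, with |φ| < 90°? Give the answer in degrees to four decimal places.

-13.7092

set_geometry: r = 37 mm, L = 210 mm, e = 15 mm; θ ← 0°
rotate_crank_by(-55°): θ ← 0° -55° = -55°
rotate_crank_by(-55°): θ ← -55° -55° = -110°
crank pin P = (r cos θ, r sin θ) = (-12.654745, -34.768627)
h = r sin θ − e = -34.768627 − 15 = -49.768627
sin φ = h / L = -49.768627 / 210 = -0.23699346
φ = arcsin(-0.23699346) = -13.709160°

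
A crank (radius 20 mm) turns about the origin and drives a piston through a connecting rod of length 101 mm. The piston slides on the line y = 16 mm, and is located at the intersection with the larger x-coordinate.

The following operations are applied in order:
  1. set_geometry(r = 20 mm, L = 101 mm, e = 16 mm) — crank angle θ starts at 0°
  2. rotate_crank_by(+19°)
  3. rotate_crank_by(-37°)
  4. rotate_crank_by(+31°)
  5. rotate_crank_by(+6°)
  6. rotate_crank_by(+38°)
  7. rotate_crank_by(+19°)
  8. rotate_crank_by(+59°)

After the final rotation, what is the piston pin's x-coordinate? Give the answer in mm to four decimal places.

86.8408

set_geometry: r = 20 mm, L = 101 mm, e = 16 mm; θ ← 0°
rotate_crank_by(+19°): θ ← 0° +19° = 19°
rotate_crank_by(-37°): θ ← 19° -37° = -18°
rotate_crank_by(+31°): θ ← -18° +31° = 13°
rotate_crank_by(+6°): θ ← 13° +6° = 19°
rotate_crank_by(+38°): θ ← 19° +38° = 57°
rotate_crank_by(+19°): θ ← 57° +19° = 76°
rotate_crank_by(+59°): θ ← 76° +59° = 135°
crank pin P = (r cos θ, r sin θ) = (-14.142136, 14.142136)
h = r sin θ − e = 14.142136 − 16 = -1.857864
x = r cos θ + √(L² − h²) = -14.142136 + √(10201.0 − 3.4517) = -14.142136 + 100.982911 = 86.840776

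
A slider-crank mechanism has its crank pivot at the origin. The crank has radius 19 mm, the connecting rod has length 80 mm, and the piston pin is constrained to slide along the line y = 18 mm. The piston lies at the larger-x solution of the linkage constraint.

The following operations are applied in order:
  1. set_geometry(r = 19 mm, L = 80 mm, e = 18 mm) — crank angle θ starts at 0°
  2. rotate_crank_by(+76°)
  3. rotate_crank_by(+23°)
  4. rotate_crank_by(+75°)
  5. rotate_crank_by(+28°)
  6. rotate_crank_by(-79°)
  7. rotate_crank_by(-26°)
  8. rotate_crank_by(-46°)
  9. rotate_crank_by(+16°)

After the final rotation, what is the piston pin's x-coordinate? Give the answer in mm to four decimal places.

87.4223

set_geometry: r = 19 mm, L = 80 mm, e = 18 mm; θ ← 0°
rotate_crank_by(+76°): θ ← 0° +76° = 76°
rotate_crank_by(+23°): θ ← 76° +23° = 99°
rotate_crank_by(+75°): θ ← 99° +75° = 174°
rotate_crank_by(+28°): θ ← 174° +28° = 202°
rotate_crank_by(-79°): θ ← 202° -79° = 123°
rotate_crank_by(-26°): θ ← 123° -26° = 97°
rotate_crank_by(-46°): θ ← 97° -46° = 51°
rotate_crank_by(+16°): θ ← 51° +16° = 67°
crank pin P = (r cos θ, r sin θ) = (7.423891, 17.489592)
h = r sin θ − e = 17.489592 − 18 = -0.510408
x = r cos θ + √(L² − h²) = 7.423891 + √(6400.0 − 0.2605) = 7.423891 + 79.998372 = 87.422263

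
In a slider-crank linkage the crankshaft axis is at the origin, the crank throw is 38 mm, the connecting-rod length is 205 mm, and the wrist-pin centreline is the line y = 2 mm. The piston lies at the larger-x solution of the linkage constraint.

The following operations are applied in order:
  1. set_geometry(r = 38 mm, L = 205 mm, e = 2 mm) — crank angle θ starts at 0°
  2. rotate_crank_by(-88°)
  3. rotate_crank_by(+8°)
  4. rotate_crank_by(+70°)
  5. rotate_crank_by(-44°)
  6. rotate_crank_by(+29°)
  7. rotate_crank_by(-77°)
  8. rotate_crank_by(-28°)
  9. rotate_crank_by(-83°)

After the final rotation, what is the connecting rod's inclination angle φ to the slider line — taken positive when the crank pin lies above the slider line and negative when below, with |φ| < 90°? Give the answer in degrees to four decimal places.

set_geometry: r = 38 mm, L = 205 mm, e = 2 mm; θ ← 0°
rotate_crank_by(-88°): θ ← 0° -88° = -88°
rotate_crank_by(+8°): θ ← -88° +8° = -80°
rotate_crank_by(+70°): θ ← -80° +70° = -10°
rotate_crank_by(-44°): θ ← -10° -44° = -54°
rotate_crank_by(+29°): θ ← -54° +29° = -25°
rotate_crank_by(-77°): θ ← -25° -77° = -102°
rotate_crank_by(-28°): θ ← -102° -28° = -130°
rotate_crank_by(-83°): θ ← -130° -83° = -213°
crank pin P = (r cos θ, r sin θ) = (-31.869482, 20.696283)
h = r sin θ − e = 20.696283 − 2 = 18.696283
sin φ = h / L = 18.696283 / 205 = 0.09120138
φ = arcsin(0.09120138) = 5.232725°

5.2327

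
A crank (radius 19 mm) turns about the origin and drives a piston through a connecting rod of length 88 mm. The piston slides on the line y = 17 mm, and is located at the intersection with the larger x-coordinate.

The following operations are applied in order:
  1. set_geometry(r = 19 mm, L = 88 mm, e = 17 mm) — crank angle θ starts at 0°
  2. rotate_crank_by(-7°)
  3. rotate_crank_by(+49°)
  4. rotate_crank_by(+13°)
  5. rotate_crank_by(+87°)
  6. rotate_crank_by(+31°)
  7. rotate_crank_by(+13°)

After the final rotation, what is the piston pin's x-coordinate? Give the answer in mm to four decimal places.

67.0316

set_geometry: r = 19 mm, L = 88 mm, e = 17 mm; θ ← 0°
rotate_crank_by(-7°): θ ← 0° -7° = -7°
rotate_crank_by(+49°): θ ← -7° +49° = 42°
rotate_crank_by(+13°): θ ← 42° +13° = 55°
rotate_crank_by(+87°): θ ← 55° +87° = 142°
rotate_crank_by(+31°): θ ← 142° +31° = 173°
rotate_crank_by(+13°): θ ← 173° +13° = 186°
crank pin P = (r cos θ, r sin θ) = (-18.895916, -1.986041)
h = r sin θ − e = -1.986041 − 17 = -18.986041
x = r cos θ + √(L² − h²) = -18.895916 + √(7744.0 − 360.4697) = -18.895916 + 85.927471 = 67.031555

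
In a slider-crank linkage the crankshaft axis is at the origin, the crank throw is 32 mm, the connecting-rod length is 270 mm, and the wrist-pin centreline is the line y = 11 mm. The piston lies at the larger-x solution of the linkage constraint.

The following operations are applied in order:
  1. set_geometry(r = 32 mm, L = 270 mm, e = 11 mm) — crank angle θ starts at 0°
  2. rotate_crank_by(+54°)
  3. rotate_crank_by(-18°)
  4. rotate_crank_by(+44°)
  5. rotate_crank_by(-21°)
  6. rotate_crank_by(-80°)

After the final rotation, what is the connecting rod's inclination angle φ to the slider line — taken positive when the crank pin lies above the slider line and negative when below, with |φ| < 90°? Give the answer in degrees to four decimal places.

-4.7733

set_geometry: r = 32 mm, L = 270 mm, e = 11 mm; θ ← 0°
rotate_crank_by(+54°): θ ← 0° +54° = 54°
rotate_crank_by(-18°): θ ← 54° -18° = 36°
rotate_crank_by(+44°): θ ← 36° +44° = 80°
rotate_crank_by(-21°): θ ← 80° -21° = 59°
rotate_crank_by(-80°): θ ← 59° -80° = -21°
crank pin P = (r cos θ, r sin θ) = (29.874574, -11.467774)
h = r sin θ − e = -11.467774 − 11 = -22.467774
sin φ = h / L = -22.467774 / 270 = -0.08321398
φ = arcsin(-0.08321398) = -4.773330°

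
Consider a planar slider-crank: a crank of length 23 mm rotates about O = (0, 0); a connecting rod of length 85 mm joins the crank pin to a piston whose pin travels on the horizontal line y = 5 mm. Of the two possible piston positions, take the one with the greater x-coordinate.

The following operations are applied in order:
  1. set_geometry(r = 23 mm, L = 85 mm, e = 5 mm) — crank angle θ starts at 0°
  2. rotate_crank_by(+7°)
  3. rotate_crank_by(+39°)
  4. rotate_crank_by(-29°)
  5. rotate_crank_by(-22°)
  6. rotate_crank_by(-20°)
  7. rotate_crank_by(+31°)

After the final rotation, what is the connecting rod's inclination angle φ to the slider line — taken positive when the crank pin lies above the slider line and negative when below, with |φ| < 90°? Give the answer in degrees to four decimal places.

-1.7500

set_geometry: r = 23 mm, L = 85 mm, e = 5 mm; θ ← 0°
rotate_crank_by(+7°): θ ← 0° +7° = 7°
rotate_crank_by(+39°): θ ← 7° +39° = 46°
rotate_crank_by(-29°): θ ← 46° -29° = 17°
rotate_crank_by(-22°): θ ← 17° -22° = -5°
rotate_crank_by(-20°): θ ← -5° -20° = -25°
rotate_crank_by(+31°): θ ← -25° +31° = 6°
crank pin P = (r cos θ, r sin θ) = (22.874004, 2.404155)
h = r sin θ − e = 2.404155 − 5 = -2.595845
sin φ = h / L = -2.595845 / 85 = -0.03053936
φ = arcsin(-0.03053936) = -1.750048°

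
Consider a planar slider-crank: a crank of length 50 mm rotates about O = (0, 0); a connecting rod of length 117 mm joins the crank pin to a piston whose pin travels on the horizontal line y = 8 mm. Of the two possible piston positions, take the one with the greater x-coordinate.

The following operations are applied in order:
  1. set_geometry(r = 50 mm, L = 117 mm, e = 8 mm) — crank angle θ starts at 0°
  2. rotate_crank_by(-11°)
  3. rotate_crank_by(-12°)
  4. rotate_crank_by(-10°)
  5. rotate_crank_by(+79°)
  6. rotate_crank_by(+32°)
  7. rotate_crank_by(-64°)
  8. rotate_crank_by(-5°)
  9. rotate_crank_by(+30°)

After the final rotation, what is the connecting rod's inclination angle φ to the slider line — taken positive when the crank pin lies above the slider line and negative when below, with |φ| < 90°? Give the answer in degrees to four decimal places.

set_geometry: r = 50 mm, L = 117 mm, e = 8 mm; θ ← 0°
rotate_crank_by(-11°): θ ← 0° -11° = -11°
rotate_crank_by(-12°): θ ← -11° -12° = -23°
rotate_crank_by(-10°): θ ← -23° -10° = -33°
rotate_crank_by(+79°): θ ← -33° +79° = 46°
rotate_crank_by(+32°): θ ← 46° +32° = 78°
rotate_crank_by(-64°): θ ← 78° -64° = 14°
rotate_crank_by(-5°): θ ← 14° -5° = 9°
rotate_crank_by(+30°): θ ← 9° +30° = 39°
crank pin P = (r cos θ, r sin θ) = (38.857298, 31.466020)
h = r sin θ − e = 31.466020 − 8 = 23.466020
sin φ = h / L = 23.466020 / 117 = 0.20056427
φ = arcsin(0.20056427) = 11.569958°

11.5700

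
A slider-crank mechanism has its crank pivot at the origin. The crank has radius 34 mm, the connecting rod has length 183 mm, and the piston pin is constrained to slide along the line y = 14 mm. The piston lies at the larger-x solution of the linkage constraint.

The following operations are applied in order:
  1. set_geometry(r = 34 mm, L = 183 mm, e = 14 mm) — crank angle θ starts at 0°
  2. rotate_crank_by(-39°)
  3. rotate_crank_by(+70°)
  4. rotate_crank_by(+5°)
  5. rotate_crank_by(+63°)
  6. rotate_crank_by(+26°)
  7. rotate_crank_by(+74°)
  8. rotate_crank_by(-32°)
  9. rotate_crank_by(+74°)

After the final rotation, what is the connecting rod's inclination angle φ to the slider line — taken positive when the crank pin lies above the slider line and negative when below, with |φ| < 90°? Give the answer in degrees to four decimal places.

-13.8275

set_geometry: r = 34 mm, L = 183 mm, e = 14 mm; θ ← 0°
rotate_crank_by(-39°): θ ← 0° -39° = -39°
rotate_crank_by(+70°): θ ← -39° +70° = 31°
rotate_crank_by(+5°): θ ← 31° +5° = 36°
rotate_crank_by(+63°): θ ← 36° +63° = 99°
rotate_crank_by(+26°): θ ← 99° +26° = 125°
rotate_crank_by(+74°): θ ← 125° +74° = 199°
rotate_crank_by(-32°): θ ← 199° -32° = 167°
rotate_crank_by(+74°): θ ← 167° +74° = 241°
crank pin P = (r cos θ, r sin θ) = (-16.483527, -29.737070)
h = r sin θ − e = -29.737070 − 14 = -43.737070
sin φ = h / L = -43.737070 / 183 = -0.23900038
φ = arcsin(-0.23900038) = -13.827550°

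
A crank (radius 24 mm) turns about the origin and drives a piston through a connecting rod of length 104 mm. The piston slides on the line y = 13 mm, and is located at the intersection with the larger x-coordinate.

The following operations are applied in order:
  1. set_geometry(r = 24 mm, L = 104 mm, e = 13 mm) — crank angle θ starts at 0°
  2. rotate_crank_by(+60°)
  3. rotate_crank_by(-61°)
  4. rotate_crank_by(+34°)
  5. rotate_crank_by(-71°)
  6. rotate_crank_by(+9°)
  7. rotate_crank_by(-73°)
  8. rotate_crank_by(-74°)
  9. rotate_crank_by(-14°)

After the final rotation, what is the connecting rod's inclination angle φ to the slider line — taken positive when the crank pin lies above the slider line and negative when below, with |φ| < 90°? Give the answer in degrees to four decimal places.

-4.8718

set_geometry: r = 24 mm, L = 104 mm, e = 13 mm; θ ← 0°
rotate_crank_by(+60°): θ ← 0° +60° = 60°
rotate_crank_by(-61°): θ ← 60° -61° = -1°
rotate_crank_by(+34°): θ ← -1° +34° = 33°
rotate_crank_by(-71°): θ ← 33° -71° = -38°
rotate_crank_by(+9°): θ ← -38° +9° = -29°
rotate_crank_by(-73°): θ ← -29° -73° = -102°
rotate_crank_by(-74°): θ ← -102° -74° = -176°
rotate_crank_by(-14°): θ ← -176° -14° = -190°
crank pin P = (r cos θ, r sin θ) = (-23.635386, 4.167556)
h = r sin θ − e = 4.167556 − 13 = -8.832444
sin φ = h / L = -8.832444 / 104 = -0.08492734
φ = arcsin(-0.08492734) = -4.871847°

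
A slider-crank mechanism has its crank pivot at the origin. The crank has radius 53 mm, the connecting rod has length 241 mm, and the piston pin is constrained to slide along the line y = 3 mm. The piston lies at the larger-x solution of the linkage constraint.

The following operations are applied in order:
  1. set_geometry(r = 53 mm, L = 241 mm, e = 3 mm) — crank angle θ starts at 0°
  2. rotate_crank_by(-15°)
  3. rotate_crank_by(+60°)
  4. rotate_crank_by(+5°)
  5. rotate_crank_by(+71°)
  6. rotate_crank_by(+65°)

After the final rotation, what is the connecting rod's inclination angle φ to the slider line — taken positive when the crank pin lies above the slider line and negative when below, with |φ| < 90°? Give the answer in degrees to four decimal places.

set_geometry: r = 53 mm, L = 241 mm, e = 3 mm; θ ← 0°
rotate_crank_by(-15°): θ ← 0° -15° = -15°
rotate_crank_by(+60°): θ ← -15° +60° = 45°
rotate_crank_by(+5°): θ ← 45° +5° = 50°
rotate_crank_by(+71°): θ ← 50° +71° = 121°
rotate_crank_by(+65°): θ ← 121° +65° = 186°
crank pin P = (r cos θ, r sin θ) = (-52.709660, -5.540009)
h = r sin θ − e = -5.540009 − 3 = -8.540009
sin φ = h / L = -8.540009 / 241 = -0.03543572
φ = arcsin(-0.03543572) = -2.030742°

-2.0307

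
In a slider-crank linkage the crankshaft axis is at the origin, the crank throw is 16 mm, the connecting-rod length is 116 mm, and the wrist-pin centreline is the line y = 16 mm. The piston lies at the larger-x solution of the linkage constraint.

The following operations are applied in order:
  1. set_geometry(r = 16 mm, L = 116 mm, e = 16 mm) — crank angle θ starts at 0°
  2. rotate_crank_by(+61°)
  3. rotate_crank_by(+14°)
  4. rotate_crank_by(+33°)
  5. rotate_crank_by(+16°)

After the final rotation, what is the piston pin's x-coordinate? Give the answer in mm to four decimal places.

107.0207

set_geometry: r = 16 mm, L = 116 mm, e = 16 mm; θ ← 0°
rotate_crank_by(+61°): θ ← 0° +61° = 61°
rotate_crank_by(+14°): θ ← 61° +14° = 75°
rotate_crank_by(+33°): θ ← 75° +33° = 108°
rotate_crank_by(+16°): θ ← 108° +16° = 124°
crank pin P = (r cos θ, r sin θ) = (-8.947086, 13.264601)
h = r sin θ − e = 13.264601 − 16 = -2.735399
x = r cos θ + √(L² − h²) = -8.947086 + √(13456.0 − 7.4824) = -8.947086 + 115.967744 = 107.020657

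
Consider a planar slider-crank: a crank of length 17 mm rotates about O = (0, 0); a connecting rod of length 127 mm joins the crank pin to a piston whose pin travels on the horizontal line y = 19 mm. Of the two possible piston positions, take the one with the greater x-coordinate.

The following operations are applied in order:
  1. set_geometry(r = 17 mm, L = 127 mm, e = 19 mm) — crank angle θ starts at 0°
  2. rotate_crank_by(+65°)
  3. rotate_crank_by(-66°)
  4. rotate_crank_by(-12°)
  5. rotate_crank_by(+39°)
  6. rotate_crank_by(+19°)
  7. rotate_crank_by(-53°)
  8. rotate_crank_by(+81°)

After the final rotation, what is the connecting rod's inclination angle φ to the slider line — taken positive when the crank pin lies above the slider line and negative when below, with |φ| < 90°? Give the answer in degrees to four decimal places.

set_geometry: r = 17 mm, L = 127 mm, e = 19 mm; θ ← 0°
rotate_crank_by(+65°): θ ← 0° +65° = 65°
rotate_crank_by(-66°): θ ← 65° -66° = -1°
rotate_crank_by(-12°): θ ← -1° -12° = -13°
rotate_crank_by(+39°): θ ← -13° +39° = 26°
rotate_crank_by(+19°): θ ← 26° +19° = 45°
rotate_crank_by(-53°): θ ← 45° -53° = -8°
rotate_crank_by(+81°): θ ← -8° +81° = 73°
crank pin P = (r cos θ, r sin θ) = (4.970319, 16.257181)
h = r sin θ − e = 16.257181 − 19 = -2.742819
sin φ = h / L = -2.742819 / 127 = -0.02159700
φ = arcsin(-0.02159700) = -1.237513°

-1.2375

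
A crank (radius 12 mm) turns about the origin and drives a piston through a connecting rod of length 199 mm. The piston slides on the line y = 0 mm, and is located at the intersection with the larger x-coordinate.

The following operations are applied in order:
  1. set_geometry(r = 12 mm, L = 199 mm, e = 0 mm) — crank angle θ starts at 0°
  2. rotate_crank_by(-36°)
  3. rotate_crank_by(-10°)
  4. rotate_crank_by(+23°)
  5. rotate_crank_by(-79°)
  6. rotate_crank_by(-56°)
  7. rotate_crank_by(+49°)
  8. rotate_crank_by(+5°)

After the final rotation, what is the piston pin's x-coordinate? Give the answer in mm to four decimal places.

195.7560

set_geometry: r = 12 mm, L = 199 mm, e = 0 mm; θ ← 0°
rotate_crank_by(-36°): θ ← 0° -36° = -36°
rotate_crank_by(-10°): θ ← -36° -10° = -46°
rotate_crank_by(+23°): θ ← -46° +23° = -23°
rotate_crank_by(-79°): θ ← -23° -79° = -102°
rotate_crank_by(-56°): θ ← -102° -56° = -158°
rotate_crank_by(+49°): θ ← -158° +49° = -109°
rotate_crank_by(+5°): θ ← -109° +5° = -104°
crank pin P = (r cos θ, r sin θ) = (-2.903063, -11.643549)
h = r sin θ − e = -11.643549 − 0 = -11.643549
x = r cos θ + √(L² − h²) = -2.903063 + √(39601.0 − 135.5722) = -2.903063 + 198.659074 = 195.756011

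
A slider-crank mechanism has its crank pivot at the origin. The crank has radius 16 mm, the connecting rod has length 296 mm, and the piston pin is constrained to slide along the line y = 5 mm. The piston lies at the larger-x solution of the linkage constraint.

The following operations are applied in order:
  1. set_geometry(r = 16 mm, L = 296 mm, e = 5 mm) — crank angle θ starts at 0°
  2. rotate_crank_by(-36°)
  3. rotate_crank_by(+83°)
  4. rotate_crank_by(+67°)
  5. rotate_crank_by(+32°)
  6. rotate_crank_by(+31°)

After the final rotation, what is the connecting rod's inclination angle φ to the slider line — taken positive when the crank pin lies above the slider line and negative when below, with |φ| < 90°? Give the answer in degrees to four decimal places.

set_geometry: r = 16 mm, L = 296 mm, e = 5 mm; θ ← 0°
rotate_crank_by(-36°): θ ← 0° -36° = -36°
rotate_crank_by(+83°): θ ← -36° +83° = 47°
rotate_crank_by(+67°): θ ← 47° +67° = 114°
rotate_crank_by(+32°): θ ← 114° +32° = 146°
rotate_crank_by(+31°): θ ← 146° +31° = 177°
crank pin P = (r cos θ, r sin θ) = (-15.978073, 0.837375)
h = r sin θ − e = 0.837375 − 5 = -4.162625
sin φ = h / L = -4.162625 / 296 = -0.01406292
φ = arcsin(-0.01406292) = -0.805773°

-0.8058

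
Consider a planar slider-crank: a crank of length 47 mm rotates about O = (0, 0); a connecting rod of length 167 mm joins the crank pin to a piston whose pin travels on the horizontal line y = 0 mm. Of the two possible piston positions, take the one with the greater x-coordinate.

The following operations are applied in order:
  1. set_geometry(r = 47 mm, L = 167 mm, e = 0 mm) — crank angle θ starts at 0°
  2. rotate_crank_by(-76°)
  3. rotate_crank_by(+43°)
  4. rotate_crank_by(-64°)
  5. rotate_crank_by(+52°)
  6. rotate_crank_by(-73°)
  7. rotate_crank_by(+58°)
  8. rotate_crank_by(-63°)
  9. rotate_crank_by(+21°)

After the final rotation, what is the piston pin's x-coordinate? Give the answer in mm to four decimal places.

150.7756

set_geometry: r = 47 mm, L = 167 mm, e = 0 mm; θ ← 0°
rotate_crank_by(-76°): θ ← 0° -76° = -76°
rotate_crank_by(+43°): θ ← -76° +43° = -33°
rotate_crank_by(-64°): θ ← -33° -64° = -97°
rotate_crank_by(+52°): θ ← -97° +52° = -45°
rotate_crank_by(-73°): θ ← -45° -73° = -118°
rotate_crank_by(+58°): θ ← -118° +58° = -60°
rotate_crank_by(-63°): θ ← -60° -63° = -123°
rotate_crank_by(+21°): θ ← -123° +21° = -102°
crank pin P = (r cos θ, r sin θ) = (-9.771849, -45.972937)
h = r sin θ − e = -45.972937 − 0 = -45.972937
x = r cos θ + √(L² − h²) = -9.771849 + √(27889.0 − 2113.5110) = -9.771849 + 160.547467 = 150.775617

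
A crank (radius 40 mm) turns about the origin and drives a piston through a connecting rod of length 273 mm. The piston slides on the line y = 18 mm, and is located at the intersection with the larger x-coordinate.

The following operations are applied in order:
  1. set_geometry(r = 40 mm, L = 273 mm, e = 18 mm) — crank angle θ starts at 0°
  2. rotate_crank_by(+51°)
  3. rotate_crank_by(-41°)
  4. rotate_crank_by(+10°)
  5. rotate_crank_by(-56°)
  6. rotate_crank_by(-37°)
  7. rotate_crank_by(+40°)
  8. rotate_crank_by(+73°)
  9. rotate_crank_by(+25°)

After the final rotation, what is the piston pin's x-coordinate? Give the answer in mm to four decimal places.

289.2939

set_geometry: r = 40 mm, L = 273 mm, e = 18 mm; θ ← 0°
rotate_crank_by(+51°): θ ← 0° +51° = 51°
rotate_crank_by(-41°): θ ← 51° -41° = 10°
rotate_crank_by(+10°): θ ← 10° +10° = 20°
rotate_crank_by(-56°): θ ← 20° -56° = -36°
rotate_crank_by(-37°): θ ← -36° -37° = -73°
rotate_crank_by(+40°): θ ← -73° +40° = -33°
rotate_crank_by(+73°): θ ← -33° +73° = 40°
rotate_crank_by(+25°): θ ← 40° +25° = 65°
crank pin P = (r cos θ, r sin θ) = (16.904730, 36.252311)
h = r sin θ − e = 36.252311 − 18 = 18.252311
x = r cos θ + √(L² − h²) = 16.904730 + √(74529.0 − 333.1469) = 16.904730 + 272.389158 = 289.293888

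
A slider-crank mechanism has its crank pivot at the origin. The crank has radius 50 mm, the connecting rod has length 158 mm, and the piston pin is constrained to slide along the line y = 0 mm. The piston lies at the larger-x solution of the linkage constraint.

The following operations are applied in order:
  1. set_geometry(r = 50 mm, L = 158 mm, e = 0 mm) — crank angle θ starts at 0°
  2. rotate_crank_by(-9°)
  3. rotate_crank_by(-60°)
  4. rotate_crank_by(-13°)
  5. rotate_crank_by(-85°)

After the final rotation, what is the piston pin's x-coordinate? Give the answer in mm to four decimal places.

108.8806

set_geometry: r = 50 mm, L = 158 mm, e = 0 mm; θ ← 0°
rotate_crank_by(-9°): θ ← 0° -9° = -9°
rotate_crank_by(-60°): θ ← -9° -60° = -69°
rotate_crank_by(-13°): θ ← -69° -13° = -82°
rotate_crank_by(-85°): θ ← -82° -85° = -167°
crank pin P = (r cos θ, r sin θ) = (-48.718503, -11.247553)
h = r sin θ − e = -11.247553 − 0 = -11.247553
x = r cos θ + √(L² − h²) = -48.718503 + √(24964.0 − 126.5074) = -48.718503 + 157.599152 = 108.880648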